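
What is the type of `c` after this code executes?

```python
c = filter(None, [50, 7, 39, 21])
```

filter() returns a filter iterator object

filter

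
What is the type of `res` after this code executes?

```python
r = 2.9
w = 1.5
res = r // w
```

float // float returns float (floor division preserves float type)

float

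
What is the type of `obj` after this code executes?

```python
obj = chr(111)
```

chr() returns str (single character)

str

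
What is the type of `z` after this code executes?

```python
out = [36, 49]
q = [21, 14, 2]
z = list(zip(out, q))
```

list(zip(...)) returns a list of tuples

list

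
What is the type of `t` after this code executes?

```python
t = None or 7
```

'or' with None returns the other value (7, int)

int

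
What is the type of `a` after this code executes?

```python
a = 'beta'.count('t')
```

str.count() returns int

int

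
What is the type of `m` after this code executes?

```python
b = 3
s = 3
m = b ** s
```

int ** positive int returns int (3 ** 3 = 27)

int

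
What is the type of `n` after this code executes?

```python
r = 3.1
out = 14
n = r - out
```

float - int returns float (3.1 - 14 = -10.9)

float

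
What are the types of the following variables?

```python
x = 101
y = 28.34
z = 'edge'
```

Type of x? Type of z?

x is int; z is str

int, str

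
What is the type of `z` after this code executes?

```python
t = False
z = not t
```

'not' always returns bool

bool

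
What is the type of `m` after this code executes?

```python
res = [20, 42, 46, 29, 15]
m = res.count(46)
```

list.count() returns int

int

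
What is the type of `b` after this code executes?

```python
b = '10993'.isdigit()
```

str.isdigit() returns bool

bool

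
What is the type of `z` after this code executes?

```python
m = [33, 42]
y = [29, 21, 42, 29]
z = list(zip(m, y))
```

list(zip(...)) returns a list of tuples

list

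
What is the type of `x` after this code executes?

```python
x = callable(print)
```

callable() returns bool

bool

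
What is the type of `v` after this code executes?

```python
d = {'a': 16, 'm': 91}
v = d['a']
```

Accessing dict[str, int] with key 'a' returns int value 16

int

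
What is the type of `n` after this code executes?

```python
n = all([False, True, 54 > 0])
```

all() returns bool

bool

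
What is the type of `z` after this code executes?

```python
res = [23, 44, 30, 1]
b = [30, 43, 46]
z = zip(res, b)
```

zip() returns a zip iterator object

zip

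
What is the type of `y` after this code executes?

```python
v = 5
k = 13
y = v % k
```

int % int returns int (5 % 13 = 5)

int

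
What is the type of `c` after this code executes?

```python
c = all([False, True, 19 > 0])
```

all() returns bool

bool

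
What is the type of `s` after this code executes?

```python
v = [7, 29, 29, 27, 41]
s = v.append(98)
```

list.append() returns None (mutates in place)

NoneType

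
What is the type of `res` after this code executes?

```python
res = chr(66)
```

chr() returns str (single character)

str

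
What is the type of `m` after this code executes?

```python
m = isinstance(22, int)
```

isinstance() returns bool

bool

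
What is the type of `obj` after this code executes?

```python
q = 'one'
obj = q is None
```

'is' comparison returns bool

bool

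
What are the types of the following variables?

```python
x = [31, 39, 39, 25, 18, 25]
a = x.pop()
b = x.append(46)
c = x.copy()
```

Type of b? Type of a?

list.append() returns None; list.pop() returns the element (int)

NoneType, int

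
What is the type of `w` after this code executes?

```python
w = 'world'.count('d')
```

str.count() returns int

int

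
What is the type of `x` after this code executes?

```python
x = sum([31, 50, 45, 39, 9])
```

sum() of ints returns int

int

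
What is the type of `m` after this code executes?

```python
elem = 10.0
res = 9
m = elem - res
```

float - int returns float (10.0 - 9 = 1.0)

float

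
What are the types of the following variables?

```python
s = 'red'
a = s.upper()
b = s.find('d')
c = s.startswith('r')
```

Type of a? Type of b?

str.upper() returns str; str.find() returns int

str, int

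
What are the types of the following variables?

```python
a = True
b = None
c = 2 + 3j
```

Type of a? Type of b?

a is bool; b is NoneType

bool, NoneType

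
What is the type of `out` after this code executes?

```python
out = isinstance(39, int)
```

isinstance() returns bool

bool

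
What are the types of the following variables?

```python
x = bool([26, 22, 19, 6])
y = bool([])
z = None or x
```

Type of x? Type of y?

bool() returns bool; bool() returns bool

bool, bool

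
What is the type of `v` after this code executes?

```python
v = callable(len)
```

callable() returns bool

bool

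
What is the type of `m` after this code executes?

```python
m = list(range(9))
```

list(range(...)) returns list

list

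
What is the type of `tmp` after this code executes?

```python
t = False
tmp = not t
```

'not' always returns bool

bool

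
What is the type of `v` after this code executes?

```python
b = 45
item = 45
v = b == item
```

Equality comparison returns bool

bool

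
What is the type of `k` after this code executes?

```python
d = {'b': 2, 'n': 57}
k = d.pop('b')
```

dict.pop() returns the value (int)

int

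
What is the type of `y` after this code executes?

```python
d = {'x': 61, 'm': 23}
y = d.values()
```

.values() returns a dict_values view object

dict_values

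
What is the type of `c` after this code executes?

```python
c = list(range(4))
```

list(range(...)) returns list

list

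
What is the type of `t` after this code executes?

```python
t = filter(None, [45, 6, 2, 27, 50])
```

filter() returns a filter iterator object

filter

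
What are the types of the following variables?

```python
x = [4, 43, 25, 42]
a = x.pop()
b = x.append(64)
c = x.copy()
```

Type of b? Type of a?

list.append() returns None; list.pop() returns the element (int)

NoneType, int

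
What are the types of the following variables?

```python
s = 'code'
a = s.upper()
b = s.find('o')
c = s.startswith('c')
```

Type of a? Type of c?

str.upper() returns str; str.startswith() returns bool

str, bool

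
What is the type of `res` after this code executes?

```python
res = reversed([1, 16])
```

reversed() on a list returns a list_reverseiterator

list_reverseiterator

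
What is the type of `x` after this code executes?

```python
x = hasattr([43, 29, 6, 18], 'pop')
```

hasattr() returns bool

bool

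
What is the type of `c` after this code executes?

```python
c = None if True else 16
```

Ternary: condition is True, if branch (None) taken → NoneType

NoneType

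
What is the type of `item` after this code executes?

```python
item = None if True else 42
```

Ternary: condition is True, if branch (None) taken → NoneType

NoneType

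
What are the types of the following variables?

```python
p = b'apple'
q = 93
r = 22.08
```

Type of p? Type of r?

p is bytes; r is float

bytes, float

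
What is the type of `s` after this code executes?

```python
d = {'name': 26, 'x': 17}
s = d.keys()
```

.keys() returns a dict_keys view object

dict_keys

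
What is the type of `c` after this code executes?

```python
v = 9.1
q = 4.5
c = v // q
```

float // float returns float (floor division preserves float type)

float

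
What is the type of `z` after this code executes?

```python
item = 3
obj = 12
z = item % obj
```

int % int returns int (3 % 12 = 3)

int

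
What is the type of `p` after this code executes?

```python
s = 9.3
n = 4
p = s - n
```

float - int returns float (9.3 - 4 = 5.3)

float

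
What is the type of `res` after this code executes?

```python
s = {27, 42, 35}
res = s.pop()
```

Popping from a set of ints returns int

int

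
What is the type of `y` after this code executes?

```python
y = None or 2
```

'or' with None returns the other value (2, int)

int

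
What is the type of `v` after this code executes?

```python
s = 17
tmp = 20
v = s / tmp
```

int / int always returns float in Python 3 (17 / 20 = 0.85)

float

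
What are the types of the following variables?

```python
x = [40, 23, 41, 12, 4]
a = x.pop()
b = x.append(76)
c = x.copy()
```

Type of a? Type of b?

list.pop() returns the element (int); list.append() returns None

int, NoneType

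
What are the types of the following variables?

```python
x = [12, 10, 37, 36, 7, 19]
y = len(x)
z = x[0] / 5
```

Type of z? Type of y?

int / int returns float; len() returns int

float, int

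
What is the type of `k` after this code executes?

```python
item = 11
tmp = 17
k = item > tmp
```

Comparison operators return bool

bool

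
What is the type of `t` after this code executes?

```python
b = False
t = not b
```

'not' always returns bool

bool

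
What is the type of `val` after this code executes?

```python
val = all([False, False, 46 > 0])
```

all() returns bool

bool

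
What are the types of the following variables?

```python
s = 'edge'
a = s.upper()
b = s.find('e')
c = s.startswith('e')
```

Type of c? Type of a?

str.startswith() returns bool; str.upper() returns str

bool, str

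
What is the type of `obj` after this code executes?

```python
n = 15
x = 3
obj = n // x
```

int // int returns int (15 // 3 = 5)

int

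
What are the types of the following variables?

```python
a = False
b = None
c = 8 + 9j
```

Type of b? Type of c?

b is NoneType; c is complex

NoneType, complex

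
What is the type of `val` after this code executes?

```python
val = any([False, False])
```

any() returns bool

bool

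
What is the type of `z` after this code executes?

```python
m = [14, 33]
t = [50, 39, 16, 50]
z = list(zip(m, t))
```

list(zip(...)) returns a list of tuples

list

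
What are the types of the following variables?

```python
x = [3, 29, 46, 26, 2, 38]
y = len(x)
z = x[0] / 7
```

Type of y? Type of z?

len() returns int; int / int returns float

int, float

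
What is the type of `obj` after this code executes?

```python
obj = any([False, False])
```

any() returns bool

bool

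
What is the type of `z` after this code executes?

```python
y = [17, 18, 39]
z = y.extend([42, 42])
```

list.extend() returns None

NoneType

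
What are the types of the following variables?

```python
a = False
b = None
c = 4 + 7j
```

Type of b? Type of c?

b is NoneType; c is complex

NoneType, complex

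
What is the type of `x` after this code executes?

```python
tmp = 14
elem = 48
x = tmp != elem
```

Comparison operators return bool

bool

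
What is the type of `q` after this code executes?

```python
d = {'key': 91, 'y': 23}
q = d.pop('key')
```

dict.pop() returns the value (int)

int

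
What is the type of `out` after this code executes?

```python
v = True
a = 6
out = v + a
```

bool + int returns int (True is 1, so 1 + 6 = 7)

int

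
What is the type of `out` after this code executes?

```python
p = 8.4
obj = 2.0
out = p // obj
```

float // float returns float (floor division preserves float type)

float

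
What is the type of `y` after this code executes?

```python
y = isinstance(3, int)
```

isinstance() returns bool

bool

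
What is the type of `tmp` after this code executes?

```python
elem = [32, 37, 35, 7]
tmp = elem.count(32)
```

list.count() returns int

int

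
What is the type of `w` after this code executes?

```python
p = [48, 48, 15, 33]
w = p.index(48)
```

list.index() returns int

int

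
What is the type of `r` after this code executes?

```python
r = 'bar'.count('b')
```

str.count() returns int

int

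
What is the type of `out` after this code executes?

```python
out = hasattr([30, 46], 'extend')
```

hasattr() returns bool

bool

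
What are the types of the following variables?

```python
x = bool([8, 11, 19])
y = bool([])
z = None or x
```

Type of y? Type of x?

bool() returns bool; bool() returns bool

bool, bool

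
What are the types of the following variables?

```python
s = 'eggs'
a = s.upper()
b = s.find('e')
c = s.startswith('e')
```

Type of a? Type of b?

str.upper() returns str; str.find() returns int

str, int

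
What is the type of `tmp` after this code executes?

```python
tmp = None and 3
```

'and' returns first falsy value (None)

NoneType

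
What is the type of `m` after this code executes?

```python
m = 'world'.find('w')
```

str.find() returns int (index, or -1)

int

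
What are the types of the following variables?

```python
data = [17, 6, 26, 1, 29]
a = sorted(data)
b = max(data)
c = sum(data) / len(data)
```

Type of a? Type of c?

sorted() returns list; int / int returns float

list, float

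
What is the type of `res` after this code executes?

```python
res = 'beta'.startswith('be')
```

str.startswith() returns bool

bool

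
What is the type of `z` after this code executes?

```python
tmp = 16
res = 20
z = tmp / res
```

int / int always returns float in Python 3 (16 / 20 = 0.8)

float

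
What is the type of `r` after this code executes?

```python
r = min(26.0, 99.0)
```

min() of floats returns float

float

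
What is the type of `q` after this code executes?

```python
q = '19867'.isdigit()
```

str.isdigit() returns bool

bool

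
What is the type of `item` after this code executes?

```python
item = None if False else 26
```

Ternary: condition is False, else branch (26) taken → int

int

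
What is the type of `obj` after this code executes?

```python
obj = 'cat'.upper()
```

str.upper() returns str

str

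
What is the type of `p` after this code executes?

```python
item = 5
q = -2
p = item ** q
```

int ** negative int returns float

float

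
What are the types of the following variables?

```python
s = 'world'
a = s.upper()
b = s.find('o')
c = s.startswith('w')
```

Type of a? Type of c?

str.upper() returns str; str.startswith() returns bool

str, bool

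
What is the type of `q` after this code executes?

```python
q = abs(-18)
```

abs() of int returns int

int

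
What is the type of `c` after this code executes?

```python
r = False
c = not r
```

'not' always returns bool

bool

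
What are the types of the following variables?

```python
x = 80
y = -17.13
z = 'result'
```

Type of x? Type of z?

x is int; z is str

int, str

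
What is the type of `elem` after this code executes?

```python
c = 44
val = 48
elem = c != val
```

Comparison operators return bool

bool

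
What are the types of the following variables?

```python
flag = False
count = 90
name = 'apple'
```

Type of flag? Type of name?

flag is bool; name is str

bool, str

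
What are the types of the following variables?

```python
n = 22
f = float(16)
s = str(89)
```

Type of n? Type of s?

n is int; s is str

int, str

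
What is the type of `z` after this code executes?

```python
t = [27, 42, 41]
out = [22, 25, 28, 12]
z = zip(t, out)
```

zip() returns a zip iterator object

zip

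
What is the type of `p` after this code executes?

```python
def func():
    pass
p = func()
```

A function with no return statement returns None

NoneType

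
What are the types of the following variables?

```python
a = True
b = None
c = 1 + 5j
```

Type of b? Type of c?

b is NoneType; c is complex

NoneType, complex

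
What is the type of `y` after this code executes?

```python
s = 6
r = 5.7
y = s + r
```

int + float returns float (6 + 5.7 = 11.7)

float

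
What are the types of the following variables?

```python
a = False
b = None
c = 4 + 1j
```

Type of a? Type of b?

a is bool; b is NoneType

bool, NoneType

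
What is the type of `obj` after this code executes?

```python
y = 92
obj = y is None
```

'is' comparison returns bool

bool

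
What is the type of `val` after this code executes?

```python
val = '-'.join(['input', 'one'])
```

str.join() returns str

str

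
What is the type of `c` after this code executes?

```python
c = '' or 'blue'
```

'or' returns first truthy value ('blue', which is str)

str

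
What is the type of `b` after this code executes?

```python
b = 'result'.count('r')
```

str.count() returns int

int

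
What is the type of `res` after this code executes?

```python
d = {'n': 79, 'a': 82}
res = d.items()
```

dict.items() returns a dict_items view

dict_items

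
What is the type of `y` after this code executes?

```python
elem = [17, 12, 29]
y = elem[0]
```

Indexing a list of ints returns int (elem[0] = 17)

int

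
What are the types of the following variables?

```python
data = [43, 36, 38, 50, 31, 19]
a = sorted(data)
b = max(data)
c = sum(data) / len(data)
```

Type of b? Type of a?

max of ints returns int; sorted() returns list

int, list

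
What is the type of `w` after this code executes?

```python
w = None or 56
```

'or' with None returns the other value (56, int)

int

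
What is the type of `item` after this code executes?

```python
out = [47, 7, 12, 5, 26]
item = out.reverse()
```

list.reverse() returns None

NoneType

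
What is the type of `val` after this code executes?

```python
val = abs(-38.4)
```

abs() of float returns float

float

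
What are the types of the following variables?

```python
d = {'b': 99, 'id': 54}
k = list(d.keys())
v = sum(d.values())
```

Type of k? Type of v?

list(...) returns list; sum of int values returns int

list, int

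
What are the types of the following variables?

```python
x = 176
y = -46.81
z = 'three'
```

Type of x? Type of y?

x is int; y is float

int, float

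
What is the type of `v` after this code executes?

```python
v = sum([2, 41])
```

sum() of ints returns int

int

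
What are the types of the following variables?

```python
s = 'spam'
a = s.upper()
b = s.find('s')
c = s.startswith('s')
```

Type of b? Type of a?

str.find() returns int; str.upper() returns str

int, str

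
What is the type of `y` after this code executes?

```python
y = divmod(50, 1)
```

divmod() returns a tuple (quotient, remainder)

tuple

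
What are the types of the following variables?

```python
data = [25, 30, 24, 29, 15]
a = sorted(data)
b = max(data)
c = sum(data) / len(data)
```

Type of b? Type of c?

max of ints returns int; int / int returns float

int, float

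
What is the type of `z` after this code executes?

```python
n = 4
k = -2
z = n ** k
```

int ** negative int returns float

float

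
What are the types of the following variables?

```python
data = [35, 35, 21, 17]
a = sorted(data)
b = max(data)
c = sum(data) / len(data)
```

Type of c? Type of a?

int / int returns float; sorted() returns list

float, list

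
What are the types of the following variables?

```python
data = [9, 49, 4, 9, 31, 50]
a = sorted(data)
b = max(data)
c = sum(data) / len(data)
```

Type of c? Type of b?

int / int returns float; max of ints returns int

float, int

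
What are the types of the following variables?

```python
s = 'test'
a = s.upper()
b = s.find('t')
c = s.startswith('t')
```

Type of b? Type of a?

str.find() returns int; str.upper() returns str

int, str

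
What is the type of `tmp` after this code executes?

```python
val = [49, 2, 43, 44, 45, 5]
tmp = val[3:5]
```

Slicing a list always returns a list

list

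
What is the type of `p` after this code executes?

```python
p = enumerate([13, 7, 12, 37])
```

enumerate() returns an enumerate iterator object

enumerate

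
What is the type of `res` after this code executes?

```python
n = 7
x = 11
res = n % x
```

int % int returns int (7 % 11 = 7)

int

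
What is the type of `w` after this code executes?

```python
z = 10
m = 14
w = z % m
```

int % int returns int (10 % 14 = 10)

int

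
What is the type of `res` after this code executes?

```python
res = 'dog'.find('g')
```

str.find() returns int (index, or -1)

int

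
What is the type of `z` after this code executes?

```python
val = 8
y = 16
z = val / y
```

int / int always returns float in Python 3 (8 / 16 = 0.5)

float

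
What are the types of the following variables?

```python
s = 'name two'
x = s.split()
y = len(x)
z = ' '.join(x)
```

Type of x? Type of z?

str.split() returns list; str.join() returns str

list, str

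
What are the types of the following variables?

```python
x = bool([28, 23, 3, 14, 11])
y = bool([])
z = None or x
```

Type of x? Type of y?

bool() returns bool; bool() returns bool

bool, bool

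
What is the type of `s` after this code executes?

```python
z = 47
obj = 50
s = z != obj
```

Comparison operators return bool

bool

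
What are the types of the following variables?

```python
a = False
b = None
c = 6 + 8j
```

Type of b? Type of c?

b is NoneType; c is complex

NoneType, complex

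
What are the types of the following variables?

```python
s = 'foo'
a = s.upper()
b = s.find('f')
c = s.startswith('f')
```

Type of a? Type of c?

str.upper() returns str; str.startswith() returns bool

str, bool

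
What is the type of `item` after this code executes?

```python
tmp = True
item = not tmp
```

'not' always returns bool

bool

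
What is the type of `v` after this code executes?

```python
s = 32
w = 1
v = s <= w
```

Comparison operators return bool

bool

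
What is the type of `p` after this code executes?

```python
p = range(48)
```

range() returns a range object

range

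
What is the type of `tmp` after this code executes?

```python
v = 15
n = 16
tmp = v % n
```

int % int returns int (15 % 16 = 15)

int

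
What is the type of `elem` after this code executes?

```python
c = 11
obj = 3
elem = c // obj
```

int // int returns int (11 // 3 = 3)

int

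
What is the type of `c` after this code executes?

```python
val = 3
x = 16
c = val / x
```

int / int always returns float in Python 3 (3 / 16 = 0.1875)

float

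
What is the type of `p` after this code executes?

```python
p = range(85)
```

range() returns a range object

range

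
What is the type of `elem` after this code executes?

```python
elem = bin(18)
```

bin() returns str representation

str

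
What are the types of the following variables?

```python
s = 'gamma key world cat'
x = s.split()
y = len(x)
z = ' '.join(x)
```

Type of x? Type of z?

str.split() returns list; str.join() returns str

list, str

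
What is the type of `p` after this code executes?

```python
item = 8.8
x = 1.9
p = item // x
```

float // float returns float (floor division preserves float type)

float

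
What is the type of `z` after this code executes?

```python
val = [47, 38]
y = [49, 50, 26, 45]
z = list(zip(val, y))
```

list(zip(...)) returns a list of tuples

list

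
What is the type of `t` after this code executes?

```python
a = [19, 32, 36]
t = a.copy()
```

list.copy() returns list

list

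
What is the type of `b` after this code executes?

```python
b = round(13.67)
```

round() with no ndigits arg returns int

int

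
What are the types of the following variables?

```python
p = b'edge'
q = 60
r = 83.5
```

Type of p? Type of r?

p is bytes; r is float

bytes, float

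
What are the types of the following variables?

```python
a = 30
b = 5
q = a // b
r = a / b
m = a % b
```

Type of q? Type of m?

int // int returns int; int % int returns int

int, int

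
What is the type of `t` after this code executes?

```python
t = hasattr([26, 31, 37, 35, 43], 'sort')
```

hasattr() returns bool

bool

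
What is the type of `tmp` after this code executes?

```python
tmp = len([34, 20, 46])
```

len() always returns int

int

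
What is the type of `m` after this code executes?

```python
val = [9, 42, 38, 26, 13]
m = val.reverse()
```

list.reverse() returns None

NoneType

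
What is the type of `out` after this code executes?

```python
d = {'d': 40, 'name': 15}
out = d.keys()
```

.keys() returns a dict_keys view object

dict_keys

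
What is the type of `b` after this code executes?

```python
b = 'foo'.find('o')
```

str.find() returns int (index, or -1)

int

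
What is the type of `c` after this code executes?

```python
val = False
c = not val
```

'not' always returns bool

bool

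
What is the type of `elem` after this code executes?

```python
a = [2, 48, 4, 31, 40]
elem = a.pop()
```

list.pop() returns the popped element (int here)

int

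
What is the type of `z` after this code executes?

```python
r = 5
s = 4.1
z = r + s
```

int + float returns float (5 + 4.1 = 9.1)

float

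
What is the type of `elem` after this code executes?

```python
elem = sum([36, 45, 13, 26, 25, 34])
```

sum() of ints returns int

int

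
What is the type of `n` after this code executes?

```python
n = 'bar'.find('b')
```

str.find() returns int (index, or -1)

int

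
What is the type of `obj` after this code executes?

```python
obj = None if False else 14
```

Ternary: condition is False, else branch (14) taken → int

int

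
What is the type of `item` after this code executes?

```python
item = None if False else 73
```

Ternary: condition is False, else branch (73) taken → int

int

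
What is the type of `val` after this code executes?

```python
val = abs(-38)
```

abs() of int returns int

int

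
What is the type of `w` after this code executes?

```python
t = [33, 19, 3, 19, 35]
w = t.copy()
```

list.copy() returns list

list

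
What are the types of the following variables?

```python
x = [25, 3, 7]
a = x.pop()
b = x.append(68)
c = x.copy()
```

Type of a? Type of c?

list.pop() returns the element (int); list.copy() returns list

int, list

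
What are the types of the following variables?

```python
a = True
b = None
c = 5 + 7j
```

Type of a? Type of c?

a is bool; c is complex

bool, complex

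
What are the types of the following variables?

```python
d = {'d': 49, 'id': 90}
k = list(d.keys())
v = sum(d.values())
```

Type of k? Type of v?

list(...) returns list; sum of int values returns int

list, int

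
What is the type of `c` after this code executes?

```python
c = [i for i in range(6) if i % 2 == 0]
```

A list comprehension [...] produces a list

list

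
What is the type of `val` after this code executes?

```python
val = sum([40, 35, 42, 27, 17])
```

sum() of ints returns int

int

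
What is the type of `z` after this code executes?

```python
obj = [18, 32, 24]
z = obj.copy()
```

list.copy() returns list

list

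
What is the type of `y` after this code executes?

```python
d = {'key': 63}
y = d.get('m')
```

dict.get() returns None when key 'm' is not found and no default given

NoneType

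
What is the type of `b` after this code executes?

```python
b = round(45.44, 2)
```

round() with ndigits arg returns float

float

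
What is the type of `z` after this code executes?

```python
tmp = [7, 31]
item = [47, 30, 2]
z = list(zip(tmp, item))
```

list(zip(...)) returns a list of tuples

list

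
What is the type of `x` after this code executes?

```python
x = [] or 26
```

'or' returns first truthy value (26, which is int)

int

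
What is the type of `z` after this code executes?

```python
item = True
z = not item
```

'not' always returns bool

bool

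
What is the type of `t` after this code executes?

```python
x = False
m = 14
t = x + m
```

bool + int returns int (False is 0, so 0 + 14 = 14)

int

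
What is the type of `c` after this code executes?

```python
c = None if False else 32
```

Ternary: condition is False, else branch (32) taken → int

int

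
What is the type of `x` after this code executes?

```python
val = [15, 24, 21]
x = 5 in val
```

'in' operator returns bool

bool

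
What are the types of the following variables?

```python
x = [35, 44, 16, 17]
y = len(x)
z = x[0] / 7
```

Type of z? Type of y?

int / int returns float; len() returns int

float, int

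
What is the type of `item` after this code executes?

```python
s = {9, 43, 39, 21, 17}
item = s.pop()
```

Popping from a set of ints returns int

int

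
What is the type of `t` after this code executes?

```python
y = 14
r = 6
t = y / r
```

int / int always returns float in Python 3 (14 / 6 = 2.33333)

float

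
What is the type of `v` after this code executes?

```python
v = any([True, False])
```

any() returns bool

bool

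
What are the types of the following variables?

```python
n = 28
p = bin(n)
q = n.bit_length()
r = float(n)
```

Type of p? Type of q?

bin() returns str; int.bit_length() returns int

str, int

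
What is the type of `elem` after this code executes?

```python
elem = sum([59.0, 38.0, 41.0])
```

sum() of floats returns float

float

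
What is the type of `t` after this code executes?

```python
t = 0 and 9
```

'and' returns the first falsy value (0, which is int)

int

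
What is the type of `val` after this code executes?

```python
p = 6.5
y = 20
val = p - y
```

float - int returns float (6.5 - 20 = -13.5)

float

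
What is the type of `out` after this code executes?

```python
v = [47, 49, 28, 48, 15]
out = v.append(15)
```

list.append() returns None (mutates in place)

NoneType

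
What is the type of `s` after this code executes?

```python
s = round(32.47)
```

round() with no ndigits arg returns int

int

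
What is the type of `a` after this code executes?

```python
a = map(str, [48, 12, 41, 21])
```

map() returns a map iterator object

map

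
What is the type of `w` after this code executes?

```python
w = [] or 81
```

'or' returns first truthy value (81, which is int)

int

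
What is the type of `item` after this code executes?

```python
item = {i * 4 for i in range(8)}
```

A set comprehension {expr for x in iterable} produces a set

set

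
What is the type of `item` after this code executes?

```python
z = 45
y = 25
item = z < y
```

Comparison operators return bool

bool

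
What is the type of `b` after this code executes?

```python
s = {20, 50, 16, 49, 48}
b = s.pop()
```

Popping from a set of ints returns int

int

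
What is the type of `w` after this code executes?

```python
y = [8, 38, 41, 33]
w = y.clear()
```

list.clear() returns None

NoneType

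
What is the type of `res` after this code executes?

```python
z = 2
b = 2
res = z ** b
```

int ** positive int returns int (2 ** 2 = 4)

int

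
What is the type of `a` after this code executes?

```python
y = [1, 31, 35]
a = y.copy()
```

list.copy() returns list

list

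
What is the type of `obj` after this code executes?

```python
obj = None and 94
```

'and' returns first falsy value (None)

NoneType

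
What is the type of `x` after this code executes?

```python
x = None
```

None has type NoneType

NoneType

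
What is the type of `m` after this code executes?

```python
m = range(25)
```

range() returns a range object

range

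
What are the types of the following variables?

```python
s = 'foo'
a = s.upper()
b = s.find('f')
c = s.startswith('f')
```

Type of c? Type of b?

str.startswith() returns bool; str.find() returns int

bool, int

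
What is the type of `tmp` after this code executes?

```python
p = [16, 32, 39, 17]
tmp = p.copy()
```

list.copy() returns list

list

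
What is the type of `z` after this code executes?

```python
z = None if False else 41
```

Ternary: condition is False, else branch (41) taken → int

int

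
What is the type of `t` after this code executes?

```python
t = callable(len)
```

callable() returns bool

bool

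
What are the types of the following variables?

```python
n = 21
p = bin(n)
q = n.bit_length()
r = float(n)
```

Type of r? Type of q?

float() returns float; int.bit_length() returns int

float, int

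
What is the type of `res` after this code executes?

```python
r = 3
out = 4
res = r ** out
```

int ** positive int returns int (3 ** 4 = 81)

int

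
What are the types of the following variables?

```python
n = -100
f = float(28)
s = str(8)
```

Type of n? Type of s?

n is int; s is str

int, str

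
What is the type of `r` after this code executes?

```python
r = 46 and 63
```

'and' returns the last value when all truthy (63, which is int)

int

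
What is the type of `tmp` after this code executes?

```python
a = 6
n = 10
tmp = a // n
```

int // int returns int (6 // 10 = 0)

int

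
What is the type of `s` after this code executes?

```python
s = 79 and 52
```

'and' returns the last value when all truthy (52, which is int)

int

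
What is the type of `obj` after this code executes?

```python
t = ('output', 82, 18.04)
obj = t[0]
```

Index 0 of tuple is 'output' which is str

str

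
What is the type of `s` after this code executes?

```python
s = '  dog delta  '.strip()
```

str.strip() returns str

str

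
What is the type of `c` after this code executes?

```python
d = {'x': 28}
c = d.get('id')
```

dict.get() returns None when key 'id' is not found and no default given

NoneType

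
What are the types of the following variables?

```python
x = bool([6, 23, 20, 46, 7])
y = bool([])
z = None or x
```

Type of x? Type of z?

bool() returns bool; None or <bool> returns the bool

bool, bool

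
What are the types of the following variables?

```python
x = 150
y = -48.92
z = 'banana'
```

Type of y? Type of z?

y is float; z is str

float, str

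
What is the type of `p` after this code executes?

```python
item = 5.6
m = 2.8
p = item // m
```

float // float returns float (floor division preserves float type)

float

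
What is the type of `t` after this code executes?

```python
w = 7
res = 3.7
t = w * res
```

int * float returns float (7 * 3.7 = 25.9)

float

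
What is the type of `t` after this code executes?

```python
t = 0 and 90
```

'and' returns the first falsy value (0, which is int)

int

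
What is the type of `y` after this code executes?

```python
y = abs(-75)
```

abs() of int returns int

int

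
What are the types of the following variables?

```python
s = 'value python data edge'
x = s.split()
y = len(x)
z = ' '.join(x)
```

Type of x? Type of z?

str.split() returns list; str.join() returns str

list, str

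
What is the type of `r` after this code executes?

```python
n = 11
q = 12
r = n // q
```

int // int returns int (11 // 12 = 0)

int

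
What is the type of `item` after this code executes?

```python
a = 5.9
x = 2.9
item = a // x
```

float // float returns float (floor division preserves float type)

float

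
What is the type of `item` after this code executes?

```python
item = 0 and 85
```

'and' returns the first falsy value (0, which is int)

int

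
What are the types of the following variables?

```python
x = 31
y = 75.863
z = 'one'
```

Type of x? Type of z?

x is int; z is str

int, str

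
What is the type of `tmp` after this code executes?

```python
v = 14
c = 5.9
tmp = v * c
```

int * float returns float (14 * 5.9 = 82.6)

float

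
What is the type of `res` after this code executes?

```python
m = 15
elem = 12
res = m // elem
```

int // int returns int (15 // 12 = 1)

int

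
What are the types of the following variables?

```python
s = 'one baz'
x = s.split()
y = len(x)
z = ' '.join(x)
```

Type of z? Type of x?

str.join() returns str; str.split() returns list

str, list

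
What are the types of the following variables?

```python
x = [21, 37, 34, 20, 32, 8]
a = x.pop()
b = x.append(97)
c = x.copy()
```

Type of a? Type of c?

list.pop() returns the element (int); list.copy() returns list

int, list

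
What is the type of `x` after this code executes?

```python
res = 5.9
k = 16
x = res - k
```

float - int returns float (5.9 - 16 = -10.1)

float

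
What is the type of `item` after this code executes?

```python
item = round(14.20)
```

round() with no ndigits arg returns int

int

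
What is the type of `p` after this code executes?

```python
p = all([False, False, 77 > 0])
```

all() returns bool

bool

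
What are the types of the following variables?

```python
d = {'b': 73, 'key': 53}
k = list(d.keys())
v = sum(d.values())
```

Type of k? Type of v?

list(...) returns list; sum of int values returns int

list, int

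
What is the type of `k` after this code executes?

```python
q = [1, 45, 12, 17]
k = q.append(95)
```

list.append() returns None (mutates in place)

NoneType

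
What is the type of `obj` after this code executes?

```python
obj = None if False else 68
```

Ternary: condition is False, else branch (68) taken → int

int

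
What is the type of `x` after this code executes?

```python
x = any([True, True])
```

any() returns bool

bool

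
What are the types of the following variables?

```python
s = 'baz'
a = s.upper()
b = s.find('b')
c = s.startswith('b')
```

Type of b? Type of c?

str.find() returns int; str.startswith() returns bool

int, bool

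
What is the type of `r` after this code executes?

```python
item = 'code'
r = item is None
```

'is' comparison returns bool

bool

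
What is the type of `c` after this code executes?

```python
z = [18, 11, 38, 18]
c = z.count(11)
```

list.count() returns int

int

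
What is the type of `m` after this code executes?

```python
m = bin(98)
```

bin() returns str representation

str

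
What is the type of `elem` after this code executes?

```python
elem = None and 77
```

'and' returns first falsy value (None)

NoneType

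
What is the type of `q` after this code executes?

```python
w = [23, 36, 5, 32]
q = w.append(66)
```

list.append() returns None (mutates in place)

NoneType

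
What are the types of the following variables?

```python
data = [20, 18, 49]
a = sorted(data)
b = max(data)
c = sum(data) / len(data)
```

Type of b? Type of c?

max of ints returns int; int / int returns float

int, float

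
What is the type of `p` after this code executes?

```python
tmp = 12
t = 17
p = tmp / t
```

int / int always returns float in Python 3 (12 / 17 = 0.705882)

float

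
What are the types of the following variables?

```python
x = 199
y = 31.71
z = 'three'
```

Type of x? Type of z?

x is int; z is str

int, str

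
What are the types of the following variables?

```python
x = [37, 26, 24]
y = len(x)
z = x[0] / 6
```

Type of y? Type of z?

len() returns int; int / int returns float

int, float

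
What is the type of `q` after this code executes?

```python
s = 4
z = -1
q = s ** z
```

int ** negative int returns float

float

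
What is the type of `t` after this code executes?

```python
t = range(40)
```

range() returns a range object

range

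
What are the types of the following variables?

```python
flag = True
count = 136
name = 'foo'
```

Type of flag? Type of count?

flag is bool; count is int

bool, int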